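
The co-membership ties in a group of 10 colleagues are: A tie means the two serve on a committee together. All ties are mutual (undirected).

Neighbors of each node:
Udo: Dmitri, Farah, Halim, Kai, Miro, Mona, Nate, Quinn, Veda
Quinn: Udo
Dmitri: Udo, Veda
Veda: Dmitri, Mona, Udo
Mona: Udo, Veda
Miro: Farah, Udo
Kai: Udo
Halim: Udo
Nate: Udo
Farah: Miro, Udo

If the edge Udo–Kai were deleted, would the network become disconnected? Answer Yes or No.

Yes

Without the Udo–Kai edge there is no alternate route between Udo and Kai, so the network disconnects. It is a bridge.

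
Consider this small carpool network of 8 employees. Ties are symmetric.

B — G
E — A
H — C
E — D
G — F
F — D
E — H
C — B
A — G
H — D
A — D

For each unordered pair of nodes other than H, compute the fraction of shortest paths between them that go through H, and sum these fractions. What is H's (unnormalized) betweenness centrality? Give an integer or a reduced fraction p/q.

Pairs whose geodesics pass through H — D–B: 1/3; D–C: 1; F–C: 1/2; B–E: 1/2; C–E: 1; C–A: 2/3.
All other pairs contribute 0.
Summing the contributions gives betweenness(H) = 4.

4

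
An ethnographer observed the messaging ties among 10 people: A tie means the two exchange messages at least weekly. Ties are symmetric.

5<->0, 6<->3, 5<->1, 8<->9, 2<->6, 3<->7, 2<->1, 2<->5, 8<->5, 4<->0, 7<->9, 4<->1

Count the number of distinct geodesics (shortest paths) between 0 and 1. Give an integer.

The shortest distance is 2. The length-2 paths are: 0–5–1; 0–4–1.
That gives 2 distinct shortest paths.

2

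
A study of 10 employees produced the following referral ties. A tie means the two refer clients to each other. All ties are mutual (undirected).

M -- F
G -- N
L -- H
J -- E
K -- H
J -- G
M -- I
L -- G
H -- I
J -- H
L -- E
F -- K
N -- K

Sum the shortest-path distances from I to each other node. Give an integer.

Distances from I: E:3, F:2, G:3, H:1, J:2, K:2, L:2, M:1, N:3.
Sum = 3 + 2 + 3 + 1 + 2 + 2 + 2 + 1 + 3 = 19.

19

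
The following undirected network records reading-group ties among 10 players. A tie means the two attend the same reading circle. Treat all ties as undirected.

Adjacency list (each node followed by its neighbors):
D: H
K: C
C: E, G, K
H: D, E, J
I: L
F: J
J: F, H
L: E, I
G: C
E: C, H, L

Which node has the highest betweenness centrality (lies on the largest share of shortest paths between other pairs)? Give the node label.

E

Unnormalized betweenness of each node: C:15, D:0, E:26, F:0, G:0, H:20, I:0, J:8, K:0, L:8.
E has the largest value, 26, making it the main broker — the node through which the most shortest paths run.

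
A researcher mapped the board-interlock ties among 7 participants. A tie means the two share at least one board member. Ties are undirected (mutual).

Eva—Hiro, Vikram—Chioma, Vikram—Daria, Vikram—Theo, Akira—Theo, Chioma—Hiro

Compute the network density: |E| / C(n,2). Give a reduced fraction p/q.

2/7

There are 6 edges and 7 nodes, so the maximum possible is C(7,2) = 21.
Density = 6/21 = 2/7.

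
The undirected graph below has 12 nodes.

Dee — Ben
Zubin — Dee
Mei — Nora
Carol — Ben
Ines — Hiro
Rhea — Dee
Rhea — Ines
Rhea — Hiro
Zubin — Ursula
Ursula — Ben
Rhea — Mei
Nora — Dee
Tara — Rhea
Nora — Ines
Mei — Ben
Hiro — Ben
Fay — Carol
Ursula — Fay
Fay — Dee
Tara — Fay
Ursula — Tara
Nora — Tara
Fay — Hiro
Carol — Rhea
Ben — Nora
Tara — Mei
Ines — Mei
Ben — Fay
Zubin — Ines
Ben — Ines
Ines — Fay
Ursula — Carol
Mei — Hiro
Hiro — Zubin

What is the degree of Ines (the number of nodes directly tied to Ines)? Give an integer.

Ines is directly tied to Ben, Fay, Hiro, Mei, Nora, Rhea, and Zubin. That is 7 neighbors, so the degree of Ines is 7.

7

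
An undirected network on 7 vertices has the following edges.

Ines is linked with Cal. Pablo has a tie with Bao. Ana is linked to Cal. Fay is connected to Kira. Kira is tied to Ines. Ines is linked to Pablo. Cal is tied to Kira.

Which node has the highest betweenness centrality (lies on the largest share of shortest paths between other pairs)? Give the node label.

Ines

Unnormalized betweenness of each node: Ana:0, Bao:0, Cal:5, Fay:0, Ines:8, Kira:5, Pablo:5.
Ines has the largest value, 8, making it the main broker — the node through which the most shortest paths run.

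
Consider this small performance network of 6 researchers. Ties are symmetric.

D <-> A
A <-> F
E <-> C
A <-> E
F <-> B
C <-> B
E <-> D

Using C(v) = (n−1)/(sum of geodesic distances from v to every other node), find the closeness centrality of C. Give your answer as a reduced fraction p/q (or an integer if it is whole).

Distances from C: A:2, B:1, D:2, E:1, F:2. Sum = 8.
n = 6, so closeness = 5/8.

5/8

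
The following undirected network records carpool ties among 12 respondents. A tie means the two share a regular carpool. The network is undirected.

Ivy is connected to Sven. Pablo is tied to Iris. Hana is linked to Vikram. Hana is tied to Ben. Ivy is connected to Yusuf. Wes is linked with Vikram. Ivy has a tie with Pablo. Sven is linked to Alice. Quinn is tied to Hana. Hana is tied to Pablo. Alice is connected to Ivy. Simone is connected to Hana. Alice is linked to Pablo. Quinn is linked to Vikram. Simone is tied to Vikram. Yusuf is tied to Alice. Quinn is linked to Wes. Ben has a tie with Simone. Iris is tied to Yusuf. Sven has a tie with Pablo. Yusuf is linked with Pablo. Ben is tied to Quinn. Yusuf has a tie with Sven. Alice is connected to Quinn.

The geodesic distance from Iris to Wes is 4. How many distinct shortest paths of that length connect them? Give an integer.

4

The shortest distance is 4. The length-4 paths are: Iris–Pablo–Hana–Vikram–Wes; Iris–Pablo–Hana–Quinn–Wes; Iris–Yusuf–Alice–Quinn–Wes; Iris–Pablo–Alice–Quinn–Wes.
That gives 4 distinct shortest paths.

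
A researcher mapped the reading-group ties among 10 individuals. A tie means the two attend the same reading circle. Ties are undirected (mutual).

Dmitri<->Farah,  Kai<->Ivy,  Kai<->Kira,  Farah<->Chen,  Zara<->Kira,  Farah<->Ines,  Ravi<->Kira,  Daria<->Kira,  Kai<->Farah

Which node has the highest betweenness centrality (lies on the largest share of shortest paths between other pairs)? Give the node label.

Kai

Unnormalized betweenness of each node: Chen:0, Daria:0, Dmitri:0, Farah:21, Ines:0, Ivy:0, Kai:24, Kira:21, Ravi:0, Zara:0.
Kai has the largest value, 24, making it the main broker — the node through which the most shortest paths run.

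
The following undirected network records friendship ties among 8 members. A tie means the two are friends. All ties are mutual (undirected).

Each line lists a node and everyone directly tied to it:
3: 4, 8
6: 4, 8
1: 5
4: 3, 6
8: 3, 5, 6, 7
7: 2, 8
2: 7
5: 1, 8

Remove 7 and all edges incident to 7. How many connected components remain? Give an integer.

Without 7, the remaining ties split the others into: {1, 3, 4, 5, 6, 8}; {2}.
That's 2 separate components.

2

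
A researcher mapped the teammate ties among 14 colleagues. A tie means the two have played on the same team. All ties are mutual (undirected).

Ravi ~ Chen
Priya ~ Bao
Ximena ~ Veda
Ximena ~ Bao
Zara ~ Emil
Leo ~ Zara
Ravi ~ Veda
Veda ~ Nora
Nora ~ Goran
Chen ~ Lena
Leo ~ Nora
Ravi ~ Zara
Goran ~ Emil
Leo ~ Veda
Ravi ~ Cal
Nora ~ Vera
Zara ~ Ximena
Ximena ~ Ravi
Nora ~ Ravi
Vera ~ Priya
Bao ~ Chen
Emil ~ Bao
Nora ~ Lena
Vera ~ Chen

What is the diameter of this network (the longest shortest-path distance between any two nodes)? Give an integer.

4

Eccentricity of each node (its greatest distance to any other): Bao:3, Cal:4, Chen:3, Emil:3, Goran:3, Lena:3, Leo:3, Nora:3, Priya:4, Ravi:3, Veda:3, Vera:3, Ximena:3, Zara:3.
The maximum eccentricity is 4, realized for instance by the pair Priya–Cal via Priya – Vera – Nora – Ravi – Cal. So the diameter is 4.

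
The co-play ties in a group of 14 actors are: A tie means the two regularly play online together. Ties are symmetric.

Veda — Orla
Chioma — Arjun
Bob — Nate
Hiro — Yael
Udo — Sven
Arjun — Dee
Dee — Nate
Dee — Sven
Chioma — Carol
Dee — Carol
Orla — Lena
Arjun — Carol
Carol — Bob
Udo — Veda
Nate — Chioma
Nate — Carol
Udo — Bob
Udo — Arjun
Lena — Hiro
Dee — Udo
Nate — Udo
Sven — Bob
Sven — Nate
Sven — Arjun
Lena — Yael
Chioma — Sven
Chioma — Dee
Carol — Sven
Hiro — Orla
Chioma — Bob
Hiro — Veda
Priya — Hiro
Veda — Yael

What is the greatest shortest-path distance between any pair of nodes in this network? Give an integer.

Eccentricity of each node (its greatest distance to any other): Arjun:4, Bob:4, Carol:5, Chioma:5, Dee:4, Hiro:4, Lena:5, Nate:4, Orla:4, Priya:5, Sven:4, Udo:3, Veda:3, Yael:4.
The maximum eccentricity is 5, realized for instance by the pair Lena–Carol via Lena – Yael – Veda – Udo – Bob – Carol. So the diameter is 5.

5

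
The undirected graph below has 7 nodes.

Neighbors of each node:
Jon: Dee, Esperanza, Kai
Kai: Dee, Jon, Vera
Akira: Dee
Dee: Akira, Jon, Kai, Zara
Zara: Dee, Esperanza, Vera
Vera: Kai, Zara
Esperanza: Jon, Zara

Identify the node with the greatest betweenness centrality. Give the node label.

Dee

Unnormalized betweenness of each node: Akira:0, Dee:6, Esperanza:1/2, Jon:2, Kai:2, Vera:1/2, Zara:3.
Dee has the largest value, 6, making it the main broker — the node through which the most shortest paths run.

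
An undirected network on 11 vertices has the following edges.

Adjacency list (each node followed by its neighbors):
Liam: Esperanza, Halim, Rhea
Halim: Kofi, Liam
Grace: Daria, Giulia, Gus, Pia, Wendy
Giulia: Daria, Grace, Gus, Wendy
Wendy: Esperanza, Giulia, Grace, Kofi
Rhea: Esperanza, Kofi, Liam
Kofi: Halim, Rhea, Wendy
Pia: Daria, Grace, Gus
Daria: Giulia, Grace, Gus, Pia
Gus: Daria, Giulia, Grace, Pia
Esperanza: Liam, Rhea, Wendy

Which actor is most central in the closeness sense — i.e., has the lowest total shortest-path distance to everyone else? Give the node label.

Farness (sum of distances to all others) for each node — Daria:24, Esperanza:20, Giulia:19, Grace:18, Gus:24, Halim:26, Kofi:20, Liam:25, Pia:25, Rhea:25, Wendy:16.
The smallest farness is 16, for Wendy, so Wendy has the highest closeness.

Wendy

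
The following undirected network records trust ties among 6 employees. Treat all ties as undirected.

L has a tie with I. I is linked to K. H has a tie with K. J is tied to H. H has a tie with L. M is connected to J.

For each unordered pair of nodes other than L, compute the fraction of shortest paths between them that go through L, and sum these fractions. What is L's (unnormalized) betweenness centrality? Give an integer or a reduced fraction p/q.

Pairs whose geodesics pass through L — H–I: 1/2; M–I: 1/2; J–I: 1/2.
All other pairs contribute 0.
Summing the contributions gives betweenness(L) = 3/2.

3/2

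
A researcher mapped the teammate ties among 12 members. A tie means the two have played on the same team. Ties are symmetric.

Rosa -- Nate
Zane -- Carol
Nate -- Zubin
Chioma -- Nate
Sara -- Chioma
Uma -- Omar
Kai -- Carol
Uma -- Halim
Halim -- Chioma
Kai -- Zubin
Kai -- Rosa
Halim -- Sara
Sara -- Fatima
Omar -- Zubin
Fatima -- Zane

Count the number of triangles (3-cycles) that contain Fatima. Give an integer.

0

Fatima's neighbors are Sara and Zane, but none of them are tied to each other, so no triangle contains Fatima.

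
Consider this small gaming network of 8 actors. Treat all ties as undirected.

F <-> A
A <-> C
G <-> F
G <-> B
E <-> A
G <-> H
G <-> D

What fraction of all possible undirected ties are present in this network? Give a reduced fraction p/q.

There are 7 edges and 8 nodes, so the maximum possible is C(8,2) = 28.
Density = 7/28 = 1/4.

1/4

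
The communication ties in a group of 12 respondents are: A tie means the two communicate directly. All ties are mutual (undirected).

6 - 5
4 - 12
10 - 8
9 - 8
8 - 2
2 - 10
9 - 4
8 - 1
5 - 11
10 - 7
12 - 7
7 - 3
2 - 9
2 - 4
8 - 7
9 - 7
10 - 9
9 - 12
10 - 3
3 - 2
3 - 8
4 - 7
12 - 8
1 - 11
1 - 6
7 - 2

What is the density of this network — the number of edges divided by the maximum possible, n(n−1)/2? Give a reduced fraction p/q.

There are 26 edges and 12 nodes, so the maximum possible is C(12,2) = 66.
Density = 26/66 = 13/33.

13/33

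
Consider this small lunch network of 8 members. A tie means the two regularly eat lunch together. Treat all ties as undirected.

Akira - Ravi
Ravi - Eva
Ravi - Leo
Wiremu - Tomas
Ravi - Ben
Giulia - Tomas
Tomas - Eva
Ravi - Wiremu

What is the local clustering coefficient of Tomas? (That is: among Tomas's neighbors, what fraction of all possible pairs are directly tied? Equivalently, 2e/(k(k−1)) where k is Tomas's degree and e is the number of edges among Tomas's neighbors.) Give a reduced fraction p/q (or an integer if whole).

0

Tomas's neighbors: Eva, Giulia, and Wiremu (k = 3).
Possible neighbor pairs: C(3,2) = 3. Edges among them: none → e = 0.
Clustering(Tomas) = 0/3 = 0.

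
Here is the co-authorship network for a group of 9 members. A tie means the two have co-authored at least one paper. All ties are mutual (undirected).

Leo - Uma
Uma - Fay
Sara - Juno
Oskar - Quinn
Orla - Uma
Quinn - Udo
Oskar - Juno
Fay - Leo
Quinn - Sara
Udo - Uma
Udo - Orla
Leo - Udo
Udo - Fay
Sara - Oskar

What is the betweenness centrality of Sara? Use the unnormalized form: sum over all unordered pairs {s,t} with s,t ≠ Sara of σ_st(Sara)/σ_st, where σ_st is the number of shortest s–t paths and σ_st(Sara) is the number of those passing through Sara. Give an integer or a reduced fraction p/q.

Pairs whose geodesics pass through Sara — Uma–Juno: 1/2; Udo–Juno: 1/2; Leo–Juno: 1/2; Orla–Juno: 1/2; Fay–Juno: 1/2; Juno–Quinn: 1/2.
All other pairs contribute 0.
Summing the contributions gives betweenness(Sara) = 3.

3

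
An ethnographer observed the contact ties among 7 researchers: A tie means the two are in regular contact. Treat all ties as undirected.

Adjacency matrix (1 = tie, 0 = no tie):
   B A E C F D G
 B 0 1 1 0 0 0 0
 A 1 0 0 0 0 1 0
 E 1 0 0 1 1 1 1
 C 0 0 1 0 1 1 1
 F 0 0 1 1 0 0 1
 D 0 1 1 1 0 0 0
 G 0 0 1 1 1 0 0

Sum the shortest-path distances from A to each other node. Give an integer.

Distances from A: B:1, C:2, D:1, E:2, F:3, G:3.
Sum = 1 + 2 + 1 + 2 + 3 + 3 = 12.

12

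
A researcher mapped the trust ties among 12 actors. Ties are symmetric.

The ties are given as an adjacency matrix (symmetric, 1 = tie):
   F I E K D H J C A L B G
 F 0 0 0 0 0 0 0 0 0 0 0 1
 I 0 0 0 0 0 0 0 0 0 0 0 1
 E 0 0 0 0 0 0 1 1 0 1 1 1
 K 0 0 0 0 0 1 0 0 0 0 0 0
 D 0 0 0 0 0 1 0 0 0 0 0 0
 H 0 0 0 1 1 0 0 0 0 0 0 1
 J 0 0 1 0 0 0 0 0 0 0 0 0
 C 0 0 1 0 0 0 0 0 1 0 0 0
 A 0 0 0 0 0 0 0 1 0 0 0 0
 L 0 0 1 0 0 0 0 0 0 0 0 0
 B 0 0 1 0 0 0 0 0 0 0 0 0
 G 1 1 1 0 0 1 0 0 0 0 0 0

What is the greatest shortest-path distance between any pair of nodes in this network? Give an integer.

5

Eccentricity of each node (its greatest distance to any other): A:5, B:4, C:4, D:5, E:3, F:4, G:3, H:4, I:4, J:4, K:5, L:4.
The maximum eccentricity is 5, realized for instance by the pair K–A via K – H – G – E – C – A. So the diameter is 5.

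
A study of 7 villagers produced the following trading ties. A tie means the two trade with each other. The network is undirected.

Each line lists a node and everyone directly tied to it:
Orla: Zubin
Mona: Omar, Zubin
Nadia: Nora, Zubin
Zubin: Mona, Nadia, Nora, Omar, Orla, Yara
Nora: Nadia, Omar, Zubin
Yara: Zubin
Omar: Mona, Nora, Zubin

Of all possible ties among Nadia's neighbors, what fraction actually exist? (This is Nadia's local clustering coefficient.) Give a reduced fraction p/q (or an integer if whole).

1

Nadia's neighbors: Nora and Zubin (k = 2).
Possible neighbor pairs: C(2,2) = 1. Edges among them: Nora–Zubin → e = 1.
Clustering(Nadia) = 1/1.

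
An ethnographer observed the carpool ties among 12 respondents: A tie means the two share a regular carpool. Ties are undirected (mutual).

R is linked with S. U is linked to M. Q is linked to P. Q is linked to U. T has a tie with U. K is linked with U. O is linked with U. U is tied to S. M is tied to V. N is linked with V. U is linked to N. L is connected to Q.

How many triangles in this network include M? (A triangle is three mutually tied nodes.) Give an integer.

0

M's neighbors are U and V, but none of them are tied to each other, so no triangle contains M.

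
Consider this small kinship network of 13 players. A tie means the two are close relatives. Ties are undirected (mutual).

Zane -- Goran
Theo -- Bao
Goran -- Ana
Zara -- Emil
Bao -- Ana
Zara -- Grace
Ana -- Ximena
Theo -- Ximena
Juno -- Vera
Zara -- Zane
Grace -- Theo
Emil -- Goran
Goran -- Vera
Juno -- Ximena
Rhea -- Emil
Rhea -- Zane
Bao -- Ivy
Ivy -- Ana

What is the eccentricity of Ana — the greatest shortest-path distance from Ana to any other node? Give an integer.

Distances from Ana: Bao:1, Emil:2, Goran:1, Grace:3, Ivy:1, Juno:2, Rhea:3, Theo:2, Vera:2, Ximena:1, Zane:2, Zara:3.
The largest is 3 (to Rhea, Zara, and Grace), so the eccentricity of Ana is 3.

3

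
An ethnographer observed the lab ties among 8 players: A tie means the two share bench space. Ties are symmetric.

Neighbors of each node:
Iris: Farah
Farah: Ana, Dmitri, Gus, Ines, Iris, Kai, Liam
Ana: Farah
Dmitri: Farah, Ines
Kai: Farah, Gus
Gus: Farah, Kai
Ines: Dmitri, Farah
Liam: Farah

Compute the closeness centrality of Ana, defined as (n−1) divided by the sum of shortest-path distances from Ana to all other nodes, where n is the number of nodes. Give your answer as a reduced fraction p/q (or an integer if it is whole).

Distances from Ana: Dmitri:2, Farah:1, Gus:2, Ines:2, Iris:2, Kai:2, Liam:2. Sum = 13.
n = 8, so closeness = 7/13.

7/13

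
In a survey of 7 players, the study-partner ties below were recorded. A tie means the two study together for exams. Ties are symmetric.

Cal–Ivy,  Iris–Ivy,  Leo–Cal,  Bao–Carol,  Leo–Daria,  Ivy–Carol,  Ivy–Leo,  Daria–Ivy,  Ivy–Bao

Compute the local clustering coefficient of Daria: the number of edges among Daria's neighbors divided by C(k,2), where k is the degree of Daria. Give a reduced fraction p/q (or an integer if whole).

1

Daria's neighbors: Ivy and Leo (k = 2).
Possible neighbor pairs: C(2,2) = 1. Edges among them: Ivy–Leo → e = 1.
Clustering(Daria) = 1/1.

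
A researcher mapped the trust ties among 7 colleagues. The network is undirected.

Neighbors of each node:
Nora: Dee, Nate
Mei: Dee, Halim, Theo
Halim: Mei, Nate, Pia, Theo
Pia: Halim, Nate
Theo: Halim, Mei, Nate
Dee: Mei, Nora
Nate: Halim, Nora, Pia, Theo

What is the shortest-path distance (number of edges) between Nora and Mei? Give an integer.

2

One shortest route is Nora – Dee – Mei, which uses 2 edges, and Nora and Mei are not directly tied, so nothing shorter exists. So d(Nora,Mei) = 2.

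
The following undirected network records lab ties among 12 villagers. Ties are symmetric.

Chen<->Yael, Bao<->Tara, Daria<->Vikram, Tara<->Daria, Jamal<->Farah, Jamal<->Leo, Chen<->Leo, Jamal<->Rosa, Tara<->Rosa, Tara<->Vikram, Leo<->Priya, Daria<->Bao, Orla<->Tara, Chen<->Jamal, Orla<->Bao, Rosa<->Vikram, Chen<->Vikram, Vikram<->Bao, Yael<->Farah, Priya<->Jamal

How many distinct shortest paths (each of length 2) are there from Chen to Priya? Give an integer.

2

The shortest distance is 2. The length-2 paths are: Chen–Leo–Priya; Chen–Jamal–Priya.
That gives 2 distinct shortest paths.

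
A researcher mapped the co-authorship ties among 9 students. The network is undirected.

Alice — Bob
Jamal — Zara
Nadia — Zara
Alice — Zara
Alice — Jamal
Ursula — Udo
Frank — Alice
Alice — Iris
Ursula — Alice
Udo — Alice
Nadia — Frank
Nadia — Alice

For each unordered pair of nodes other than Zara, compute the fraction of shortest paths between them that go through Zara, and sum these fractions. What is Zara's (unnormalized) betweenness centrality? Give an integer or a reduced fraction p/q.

1/2

Pairs whose geodesics pass through Zara — Nadia–Jamal: 1/2.
All other pairs contribute 0.
Summing the contributions gives betweenness(Zara) = 1/2.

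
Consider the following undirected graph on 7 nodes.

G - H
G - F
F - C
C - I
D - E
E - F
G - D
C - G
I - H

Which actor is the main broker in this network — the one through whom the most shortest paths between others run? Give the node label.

Unnormalized betweenness of each node: C:3, D:1, E:1/2, F:3, G:6, H:1, I:1/2.
G has the largest value, 6, making it the main broker — the node through which the most shortest paths run.

G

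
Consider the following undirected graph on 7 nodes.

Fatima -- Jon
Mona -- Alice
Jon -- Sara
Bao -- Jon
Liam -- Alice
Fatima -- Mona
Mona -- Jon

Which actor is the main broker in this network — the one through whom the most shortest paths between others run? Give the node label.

Jon

Unnormalized betweenness of each node: Alice:5, Bao:0, Fatima:0, Jon:9, Liam:0, Mona:8, Sara:0.
Jon has the largest value, 9, making it the main broker — the node through which the most shortest paths run.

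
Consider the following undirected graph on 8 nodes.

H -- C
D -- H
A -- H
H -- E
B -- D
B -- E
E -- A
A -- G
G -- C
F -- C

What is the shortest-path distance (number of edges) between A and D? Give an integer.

One shortest route is A – H – D, which uses 2 edges, and A and D are not directly tied, so nothing shorter exists. So d(A,D) = 2.

2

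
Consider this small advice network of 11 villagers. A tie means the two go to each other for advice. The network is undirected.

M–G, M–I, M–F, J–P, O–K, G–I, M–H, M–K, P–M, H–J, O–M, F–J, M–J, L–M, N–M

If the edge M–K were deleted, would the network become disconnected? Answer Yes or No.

Even without that edge, M still reaches K via M – O – K, so the network stays connected. Not a bridge.

No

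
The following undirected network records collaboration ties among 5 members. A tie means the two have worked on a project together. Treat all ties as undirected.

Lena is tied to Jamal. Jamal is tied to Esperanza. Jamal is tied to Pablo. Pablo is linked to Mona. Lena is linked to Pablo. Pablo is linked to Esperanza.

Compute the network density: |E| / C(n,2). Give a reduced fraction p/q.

3/5

There are 6 edges and 5 nodes, so the maximum possible is C(5,2) = 10.
Density = 6/10 = 3/5.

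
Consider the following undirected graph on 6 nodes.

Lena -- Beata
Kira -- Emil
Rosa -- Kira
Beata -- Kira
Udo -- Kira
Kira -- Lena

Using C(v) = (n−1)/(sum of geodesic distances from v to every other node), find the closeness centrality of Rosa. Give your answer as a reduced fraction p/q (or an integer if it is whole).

Distances from Rosa: Beata:2, Emil:2, Kira:1, Lena:2, Udo:2. Sum = 9.
n = 6, so closeness = 5/9.

5/9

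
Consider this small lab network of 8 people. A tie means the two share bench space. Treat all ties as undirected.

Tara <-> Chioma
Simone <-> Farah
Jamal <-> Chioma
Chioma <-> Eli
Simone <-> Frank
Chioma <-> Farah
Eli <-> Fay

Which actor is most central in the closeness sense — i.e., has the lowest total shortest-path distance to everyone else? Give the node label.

Farness (sum of distances to all others) for each node — Chioma:11, Eli:15, Farah:13, Fay:21, Frank:23, Jamal:17, Simone:17, Tara:17.
The smallest farness is 11, for Chioma, so Chioma has the highest closeness.

Chioma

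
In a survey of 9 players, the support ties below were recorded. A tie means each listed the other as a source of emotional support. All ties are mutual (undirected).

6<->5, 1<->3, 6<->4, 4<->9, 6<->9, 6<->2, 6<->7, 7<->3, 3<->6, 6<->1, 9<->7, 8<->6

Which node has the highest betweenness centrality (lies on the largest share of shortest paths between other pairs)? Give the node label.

6

Unnormalized betweenness of each node: 1:0, 2:0, 3:1/2, 4:0, 5:0, 6:45/2, 7:1/2, 8:0, 9:1/2.
6 has the largest value, 45/2, making it the main broker — the node through which the most shortest paths run.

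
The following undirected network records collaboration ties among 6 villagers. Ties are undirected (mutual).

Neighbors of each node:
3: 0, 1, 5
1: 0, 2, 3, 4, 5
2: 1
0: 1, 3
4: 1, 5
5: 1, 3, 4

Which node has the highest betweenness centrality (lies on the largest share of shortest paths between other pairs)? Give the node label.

1

Unnormalized betweenness of each node: 0:0, 1:6, 2:0, 3:1/2, 4:0, 5:1/2.
1 has the largest value, 6, making it the main broker — the node through which the most shortest paths run.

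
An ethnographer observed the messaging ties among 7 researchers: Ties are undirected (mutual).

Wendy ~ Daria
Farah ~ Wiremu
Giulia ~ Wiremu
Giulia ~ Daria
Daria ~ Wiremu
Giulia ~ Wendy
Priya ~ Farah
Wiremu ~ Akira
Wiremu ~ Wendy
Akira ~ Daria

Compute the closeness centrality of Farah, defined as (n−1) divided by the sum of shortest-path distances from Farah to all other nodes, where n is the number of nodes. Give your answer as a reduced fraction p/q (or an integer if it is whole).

3/5

Distances from Farah: Akira:2, Daria:2, Giulia:2, Priya:1, Wendy:2, Wiremu:1. Sum = 10.
n = 7, so closeness = 6/10 = 3/5.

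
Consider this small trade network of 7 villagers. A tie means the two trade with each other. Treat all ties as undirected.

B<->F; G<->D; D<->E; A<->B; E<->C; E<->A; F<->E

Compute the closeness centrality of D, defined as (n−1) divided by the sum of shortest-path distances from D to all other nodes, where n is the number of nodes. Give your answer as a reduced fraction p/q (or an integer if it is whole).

6/11

Distances from D: A:2, B:3, C:2, E:1, F:2, G:1. Sum = 11.
n = 7, so closeness = 6/11.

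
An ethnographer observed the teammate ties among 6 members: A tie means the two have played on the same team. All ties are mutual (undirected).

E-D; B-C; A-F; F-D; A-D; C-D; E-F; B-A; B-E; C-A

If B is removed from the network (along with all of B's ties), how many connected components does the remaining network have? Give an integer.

B's neighbors (A, C, and E) remain reachable from one another through other ties, so the rest of the network stays in one piece.

1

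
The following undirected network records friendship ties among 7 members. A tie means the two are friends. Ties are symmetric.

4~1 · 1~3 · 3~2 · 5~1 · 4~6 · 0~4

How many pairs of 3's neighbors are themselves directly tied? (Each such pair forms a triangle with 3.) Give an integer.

3's neighbors are 1 and 2, but none of them are tied to each other, so no triangle contains 3.

0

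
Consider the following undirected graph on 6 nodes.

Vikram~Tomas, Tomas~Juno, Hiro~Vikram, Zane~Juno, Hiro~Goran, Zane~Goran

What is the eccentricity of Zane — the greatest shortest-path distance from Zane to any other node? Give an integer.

Distances from Zane: Goran:1, Hiro:2, Juno:1, Tomas:2, Vikram:3.
The largest is 3 (to Vikram), so the eccentricity of Zane is 3.

3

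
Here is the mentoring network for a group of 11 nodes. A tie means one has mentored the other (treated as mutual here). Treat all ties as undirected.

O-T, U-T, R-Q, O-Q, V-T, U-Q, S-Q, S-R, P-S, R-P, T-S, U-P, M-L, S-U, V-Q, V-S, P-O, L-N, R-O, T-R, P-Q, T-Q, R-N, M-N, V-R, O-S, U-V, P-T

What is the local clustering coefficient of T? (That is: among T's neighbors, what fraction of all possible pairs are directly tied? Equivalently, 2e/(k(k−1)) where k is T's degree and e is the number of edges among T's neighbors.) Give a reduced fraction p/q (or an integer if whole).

17/21

T's neighbors: O, P, Q, R, S, U, and V (k = 7).
Possible neighbor pairs: C(7,2) = 21. Edges among them: O–P, O–Q, O–R, O–S, P–Q, P–R, P–S, P–U, Q–R, Q–S, Q–U, Q–V, R–S, R–V, S–U, S–V, U–V → e = 17.
Clustering(T) = 17/21.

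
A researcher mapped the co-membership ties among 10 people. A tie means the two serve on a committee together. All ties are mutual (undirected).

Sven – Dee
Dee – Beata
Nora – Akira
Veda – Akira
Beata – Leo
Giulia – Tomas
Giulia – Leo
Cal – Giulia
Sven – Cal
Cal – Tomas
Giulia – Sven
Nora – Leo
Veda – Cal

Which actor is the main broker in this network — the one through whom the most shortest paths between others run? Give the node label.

Leo

Unnormalized betweenness of each node: Akira:7/3, Beata:5/2, Cal:55/6, Dee:11/6, Giulia:53/6, Leo:32/3, Nora:23/6, Sven:16/3, Tomas:0, Veda:9/2.
Leo has the largest value, 32/3, making it the main broker — the node through which the most shortest paths run.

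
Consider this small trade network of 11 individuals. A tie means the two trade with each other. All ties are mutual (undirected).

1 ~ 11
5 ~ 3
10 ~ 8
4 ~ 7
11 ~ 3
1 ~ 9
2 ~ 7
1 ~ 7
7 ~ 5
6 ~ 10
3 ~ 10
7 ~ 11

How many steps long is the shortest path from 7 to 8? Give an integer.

4

One shortest route is 7 – 11 – 3 – 10 – 8, which uses 4 edges, and at distance 3 from 7 we only reach {10}, which does not include 8. So d(7,8) = 4.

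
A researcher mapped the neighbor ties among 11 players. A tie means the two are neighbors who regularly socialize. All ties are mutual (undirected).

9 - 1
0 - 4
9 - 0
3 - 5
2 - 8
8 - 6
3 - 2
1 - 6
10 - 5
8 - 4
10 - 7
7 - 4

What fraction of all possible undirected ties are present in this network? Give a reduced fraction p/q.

12/55

There are 12 edges and 11 nodes, so the maximum possible is C(11,2) = 55.
Density = 12/55.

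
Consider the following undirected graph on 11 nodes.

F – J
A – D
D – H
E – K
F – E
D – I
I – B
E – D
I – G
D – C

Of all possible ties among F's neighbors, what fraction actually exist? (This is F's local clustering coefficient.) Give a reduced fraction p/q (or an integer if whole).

0

F's neighbors: E and J (k = 2).
Possible neighbor pairs: C(2,2) = 1. Edges among them: none → e = 0.
Clustering(F) = 0/1.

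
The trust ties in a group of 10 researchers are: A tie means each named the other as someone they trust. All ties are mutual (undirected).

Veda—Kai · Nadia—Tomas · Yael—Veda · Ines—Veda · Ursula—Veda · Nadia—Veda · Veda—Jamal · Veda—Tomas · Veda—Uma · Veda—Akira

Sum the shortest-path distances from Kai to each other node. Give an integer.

Distances from Kai: Akira:2, Ines:2, Jamal:2, Nadia:2, Tomas:2, Uma:2, Ursula:2, Veda:1, Yael:2.
Sum = 2 + 2 + 2 + 2 + 2 + 2 + 2 + 1 + 2 = 17.

17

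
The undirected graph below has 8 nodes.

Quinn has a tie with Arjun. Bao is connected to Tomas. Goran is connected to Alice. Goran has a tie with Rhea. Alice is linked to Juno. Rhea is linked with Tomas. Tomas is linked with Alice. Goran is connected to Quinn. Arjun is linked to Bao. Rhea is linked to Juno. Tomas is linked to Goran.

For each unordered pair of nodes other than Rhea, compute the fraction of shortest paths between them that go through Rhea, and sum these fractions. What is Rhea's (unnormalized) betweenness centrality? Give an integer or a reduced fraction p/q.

Pairs whose geodesics pass through Rhea — Juno–Goran: 1/2; Juno–Quinn: 1/2; Juno–Arjun: 2/4; Juno–Bao: 1/2; Juno–Tomas: 1/2.
All other pairs contribute 0.
Summing the contributions gives betweenness(Rhea) = 5/2.

5/2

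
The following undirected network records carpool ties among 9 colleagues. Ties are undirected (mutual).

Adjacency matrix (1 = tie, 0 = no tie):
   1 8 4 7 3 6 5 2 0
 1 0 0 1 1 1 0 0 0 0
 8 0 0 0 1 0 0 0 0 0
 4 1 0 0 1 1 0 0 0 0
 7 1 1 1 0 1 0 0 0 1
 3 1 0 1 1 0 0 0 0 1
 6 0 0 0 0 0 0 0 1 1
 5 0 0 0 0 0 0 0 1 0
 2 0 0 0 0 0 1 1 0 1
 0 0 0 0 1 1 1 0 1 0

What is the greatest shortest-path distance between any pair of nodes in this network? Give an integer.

Eccentricity of each node (its greatest distance to any other): 0:2, 1:4, 2:3, 3:3, 4:4, 5:4, 6:3, 7:3, 8:4.
The maximum eccentricity is 4, realized for instance by the pair 1–5 via 1 – 7 – 0 – 2 – 5. So the diameter is 4.

4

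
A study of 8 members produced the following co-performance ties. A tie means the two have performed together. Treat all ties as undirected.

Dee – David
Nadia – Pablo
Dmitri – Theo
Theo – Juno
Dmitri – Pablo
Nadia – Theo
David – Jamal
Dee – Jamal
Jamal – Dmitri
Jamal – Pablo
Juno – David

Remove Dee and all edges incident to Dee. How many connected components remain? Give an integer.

Dee's neighbors (David and Jamal) remain reachable from one another through other ties, so the rest of the network stays in one piece.

1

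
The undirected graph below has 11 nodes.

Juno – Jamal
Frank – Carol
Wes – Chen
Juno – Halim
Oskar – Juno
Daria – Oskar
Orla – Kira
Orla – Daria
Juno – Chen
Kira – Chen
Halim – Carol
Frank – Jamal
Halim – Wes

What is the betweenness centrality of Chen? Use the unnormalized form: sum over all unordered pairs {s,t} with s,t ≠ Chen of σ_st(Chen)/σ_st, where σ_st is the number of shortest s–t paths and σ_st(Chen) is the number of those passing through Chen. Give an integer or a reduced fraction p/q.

25/2

Pairs whose geodesics pass through Chen — Frank–Kira: 1; Frank–Orla: 1/2; Carol–Kira: 2/2; Carol–Orla: 2/3; Halim–Kira: 2/2; Halim–Orla: 2/3; Wes–Kira: 1; Wes–Orla: 1; Wes–Daria: 2/3; Wes–Oskar: 1/2; Wes–Juno: 1/2; Wes–Jamal: 1/2; Kira–Oskar: 1/2; Kira–Juno: 1 … (+3 more pairs).
All other pairs contribute 0.
Summing the contributions gives betweenness(Chen) = 25/2.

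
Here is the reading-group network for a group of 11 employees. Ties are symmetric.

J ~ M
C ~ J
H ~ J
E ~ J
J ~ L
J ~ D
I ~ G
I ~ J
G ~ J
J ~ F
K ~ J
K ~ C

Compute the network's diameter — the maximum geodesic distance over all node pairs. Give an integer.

Eccentricity of each node (its greatest distance to any other): C:2, D:2, E:2, F:2, G:2, H:2, I:2, J:1, K:2, L:2, M:2.
The maximum eccentricity is 2, realized for instance by the pair K–I via K – J – I. So the diameter is 2.

2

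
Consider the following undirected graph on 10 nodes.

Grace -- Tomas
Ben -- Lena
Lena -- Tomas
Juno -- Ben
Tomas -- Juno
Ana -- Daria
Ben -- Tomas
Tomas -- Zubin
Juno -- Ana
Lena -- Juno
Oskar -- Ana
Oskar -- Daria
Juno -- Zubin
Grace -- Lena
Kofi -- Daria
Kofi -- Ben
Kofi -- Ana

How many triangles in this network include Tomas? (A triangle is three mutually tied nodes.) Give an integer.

Tomas's neighbors: Ben, Grace, Juno, Lena, and Zubin.
Neighbor pairs that are themselves tied: Tomas–Ben–Juno; Tomas–Ben–Lena; Tomas–Grace–Lena; Tomas–Juno–Lena; Tomas–Juno–Zubin. Each forms one triangle with Tomas, for 5 in total.

5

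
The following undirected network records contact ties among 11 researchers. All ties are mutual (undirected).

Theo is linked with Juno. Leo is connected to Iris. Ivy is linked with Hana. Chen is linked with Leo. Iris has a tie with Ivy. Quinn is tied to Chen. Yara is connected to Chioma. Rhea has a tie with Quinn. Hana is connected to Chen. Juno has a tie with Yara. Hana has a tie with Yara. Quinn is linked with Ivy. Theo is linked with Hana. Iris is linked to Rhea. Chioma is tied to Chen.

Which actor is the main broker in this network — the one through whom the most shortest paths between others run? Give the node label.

Unnormalized betweenness of each node: Chen:1508/105, Chioma:363/140, Hana:7451/420, Iris:311/84, Ivy:907/105, Juno:5/6, Leo:2, Quinn:515/84, Rhea:1/2, Theo:629/210, Yara:683/105.
Hana has the largest value, 7451/420, making it the main broker — the node through which the most shortest paths run.

Hana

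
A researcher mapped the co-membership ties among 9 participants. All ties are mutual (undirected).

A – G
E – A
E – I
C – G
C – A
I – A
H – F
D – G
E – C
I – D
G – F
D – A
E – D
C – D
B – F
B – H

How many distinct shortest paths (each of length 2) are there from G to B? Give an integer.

The shortest distance is 2, and the only length-2 path is G–F–B. So there is exactly 1 shortest path.

1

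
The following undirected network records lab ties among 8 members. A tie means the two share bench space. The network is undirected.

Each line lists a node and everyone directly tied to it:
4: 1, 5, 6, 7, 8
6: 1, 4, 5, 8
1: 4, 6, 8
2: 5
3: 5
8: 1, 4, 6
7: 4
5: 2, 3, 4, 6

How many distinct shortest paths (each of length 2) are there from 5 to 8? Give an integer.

2

The shortest distance is 2. The length-2 paths are: 5–4–8; 5–6–8.
That gives 2 distinct shortest paths.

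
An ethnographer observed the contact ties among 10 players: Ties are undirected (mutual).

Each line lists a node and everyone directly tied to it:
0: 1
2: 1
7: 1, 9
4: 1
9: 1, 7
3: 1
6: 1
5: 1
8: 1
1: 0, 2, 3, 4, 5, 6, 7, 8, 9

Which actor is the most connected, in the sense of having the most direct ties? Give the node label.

Degrees — 0:1, 1:9, 2:1, 3:1, 4:1, 5:1, 6:1, 7:2, 8:1, 9:2.
The maximum is 9, attained only by 1.

1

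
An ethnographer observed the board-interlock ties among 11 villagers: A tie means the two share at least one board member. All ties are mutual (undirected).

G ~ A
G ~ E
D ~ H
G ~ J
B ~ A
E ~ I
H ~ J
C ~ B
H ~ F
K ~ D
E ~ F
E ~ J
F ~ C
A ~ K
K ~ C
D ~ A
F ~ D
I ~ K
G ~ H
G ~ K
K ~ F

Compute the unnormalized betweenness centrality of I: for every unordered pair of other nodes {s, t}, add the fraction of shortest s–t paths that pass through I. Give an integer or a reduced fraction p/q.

Pairs whose geodesics pass through I — E–K: 1/3.
All other pairs contribute 0.
Summing the contributions gives betweenness(I) = 1/3.

1/3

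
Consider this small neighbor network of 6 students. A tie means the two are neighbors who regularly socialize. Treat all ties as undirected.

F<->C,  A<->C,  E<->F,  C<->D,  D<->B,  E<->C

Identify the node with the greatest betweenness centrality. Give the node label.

C

Unnormalized betweenness of each node: A:0, B:0, C:8, D:4, E:0, F:0.
C has the largest value, 8, making it the main broker — the node through which the most shortest paths run.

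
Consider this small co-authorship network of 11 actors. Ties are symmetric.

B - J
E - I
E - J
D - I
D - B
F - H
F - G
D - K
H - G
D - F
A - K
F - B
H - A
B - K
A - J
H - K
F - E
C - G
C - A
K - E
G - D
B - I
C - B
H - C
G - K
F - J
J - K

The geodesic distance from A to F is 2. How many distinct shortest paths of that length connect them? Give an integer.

2

The shortest distance is 2. The length-2 paths are: A–H–F; A–J–F.
That gives 2 distinct shortest paths.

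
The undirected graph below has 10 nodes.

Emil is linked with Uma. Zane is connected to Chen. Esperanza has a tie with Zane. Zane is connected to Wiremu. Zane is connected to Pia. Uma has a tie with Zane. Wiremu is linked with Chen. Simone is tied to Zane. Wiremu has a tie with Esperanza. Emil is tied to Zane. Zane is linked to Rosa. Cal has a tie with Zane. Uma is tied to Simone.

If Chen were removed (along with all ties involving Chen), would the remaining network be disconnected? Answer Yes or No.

Even without Chen, every remaining node can still reach every other (the residual graph is connected), so Chen is not a cut vertex.

No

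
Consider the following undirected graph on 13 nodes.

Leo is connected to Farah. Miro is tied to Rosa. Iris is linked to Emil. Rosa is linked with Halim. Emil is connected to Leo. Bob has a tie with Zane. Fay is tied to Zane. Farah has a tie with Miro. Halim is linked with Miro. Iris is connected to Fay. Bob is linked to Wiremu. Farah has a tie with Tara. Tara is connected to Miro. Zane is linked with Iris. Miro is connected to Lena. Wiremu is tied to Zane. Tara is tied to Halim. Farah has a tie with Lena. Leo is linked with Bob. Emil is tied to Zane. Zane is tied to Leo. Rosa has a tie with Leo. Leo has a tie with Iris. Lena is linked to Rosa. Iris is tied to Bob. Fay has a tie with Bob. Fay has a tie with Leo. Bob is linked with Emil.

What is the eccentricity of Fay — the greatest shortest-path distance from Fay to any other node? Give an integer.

3

Distances from Fay: Bob:1, Emil:2, Farah:2, Halim:3, Iris:1, Lena:3, Leo:1, Miro:3, Rosa:2, Tara:3, Wiremu:2, Zane:1.
The largest is 3 (to Tara, Lena, Miro, and Halim), so the eccentricity of Fay is 3.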